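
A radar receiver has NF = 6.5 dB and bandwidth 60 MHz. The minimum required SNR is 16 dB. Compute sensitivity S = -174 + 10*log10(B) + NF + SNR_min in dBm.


10*log10(60000000.0) = 77.78
S = -174 + 77.78 + 6.5 + 16 = -73.7 dBm

-73.7 dBm


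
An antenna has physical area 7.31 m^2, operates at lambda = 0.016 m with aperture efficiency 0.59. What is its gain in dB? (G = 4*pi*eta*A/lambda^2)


G_linear = 4*pi*0.59*7.31/0.016^2 = 211708.98
G_dB = 10*log10(211708.98) = 53.3 dB

53.3 dB


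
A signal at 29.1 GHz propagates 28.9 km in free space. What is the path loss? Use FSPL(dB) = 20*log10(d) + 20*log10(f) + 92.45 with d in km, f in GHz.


20*log10(28.9) = 29.22
20*log10(29.1) = 29.28
FSPL = 150.9 dB

150.9 dB


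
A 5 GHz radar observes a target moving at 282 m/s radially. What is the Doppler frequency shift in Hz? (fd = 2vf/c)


fd = 2 * 282 * 5000000000.0 / 3e8 = 9400.0 Hz

9400.0 Hz


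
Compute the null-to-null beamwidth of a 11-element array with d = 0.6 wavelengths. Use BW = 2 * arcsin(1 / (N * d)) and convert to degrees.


1/(N*d) = 1/(11*0.6) = 0.151515
BW = 2*arcsin(0.151515) = 17.4 degrees

17.4 degrees


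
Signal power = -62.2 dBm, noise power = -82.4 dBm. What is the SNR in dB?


SNR = -62.2 - (-82.4) = 20.2 dB

20.2 dB


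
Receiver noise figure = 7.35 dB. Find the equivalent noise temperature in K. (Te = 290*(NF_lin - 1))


NF_lin = 10^(7.35/10) = 5.432503
Te = 290 * (5.432503 - 1) = 1285.4 K

1285.4 K


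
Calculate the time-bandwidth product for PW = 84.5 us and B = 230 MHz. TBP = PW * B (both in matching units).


TBP = 84.5 * 230 = 19435.0

19435.0


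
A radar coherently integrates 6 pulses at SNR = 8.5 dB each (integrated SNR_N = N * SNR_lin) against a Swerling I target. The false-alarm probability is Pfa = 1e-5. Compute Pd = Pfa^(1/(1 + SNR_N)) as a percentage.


SNR_lin = 10^(8.5/10) = 7.07946
SNR_N = 6 * 7.07946 = 42.47676
1/(1 + SNR_N) = 1/43.47676 = 0.0230008
Pd = (1e-5)^0.0230008 = 0.76735
Pd = 76.7%

76.7%


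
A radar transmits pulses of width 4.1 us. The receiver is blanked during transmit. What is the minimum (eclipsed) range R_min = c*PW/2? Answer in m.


R_min = 3e8 * 4.1e-6 / 2 = 615.0 m

615.0 m


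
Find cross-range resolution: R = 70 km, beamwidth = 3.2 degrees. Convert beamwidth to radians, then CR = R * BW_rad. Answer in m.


BW_rad = 0.055850536
CR = 70000 * 0.055850536 = 3909.5 m

3909.5 m


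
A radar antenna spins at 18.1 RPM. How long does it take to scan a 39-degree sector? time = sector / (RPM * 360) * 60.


t = 39 / (18.1 * 360) * 60 = 0.36 s

0.36 s


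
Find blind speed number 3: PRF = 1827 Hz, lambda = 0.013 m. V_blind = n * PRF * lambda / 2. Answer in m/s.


V_blind = 3 * 1827 * 0.013 / 2 = 35.6 m/s

35.6 m/s


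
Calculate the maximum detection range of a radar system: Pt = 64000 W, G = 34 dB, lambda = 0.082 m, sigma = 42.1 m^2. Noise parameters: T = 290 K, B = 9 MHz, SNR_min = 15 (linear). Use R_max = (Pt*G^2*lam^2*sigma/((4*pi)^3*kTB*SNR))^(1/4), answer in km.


G_lin = 10^(34/10) = 2511.886432
R^4 = 64000 * 2511.886432^2 * 0.082^2 * 42.1 / ((4*pi)^3 * 1.38e-23 * 290 * 9000000.0 * 15)
R^4 = 1.06623e20 m^4
R_max = (1.06623e20)^(1/4) = 101616.1 m = 101.6 km

101.6 km


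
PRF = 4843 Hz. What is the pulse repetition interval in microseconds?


PRI = 1/4843 = 0.0002064836 s = 206.5 us

206.5 us


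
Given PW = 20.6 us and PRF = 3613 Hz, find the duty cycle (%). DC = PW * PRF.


DC = 20.6e-6 * 3613 * 100 = 7.44%

7.44%


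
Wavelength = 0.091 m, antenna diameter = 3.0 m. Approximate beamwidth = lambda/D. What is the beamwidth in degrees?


BW_rad = 0.091 / 3.0 = 0.030333
BW_deg = 1.74 degrees

1.74 degrees


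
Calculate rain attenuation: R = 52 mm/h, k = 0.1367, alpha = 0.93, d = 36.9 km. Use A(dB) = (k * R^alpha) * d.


gamma = 0.1367 * 52^0.93 = 5.39078 dB/km
A = 5.39078 * 36.9 = 198.92 dB

198.92 dB


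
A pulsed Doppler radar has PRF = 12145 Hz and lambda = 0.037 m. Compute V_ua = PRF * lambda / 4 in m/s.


V_ua = 12145 * 0.037 / 4 = 112.3 m/s

112.3 m/s


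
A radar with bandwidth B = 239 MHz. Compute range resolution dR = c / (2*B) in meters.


dR = 3e8 / (2 * 239000000.0) = 0.63 m

0.63 m


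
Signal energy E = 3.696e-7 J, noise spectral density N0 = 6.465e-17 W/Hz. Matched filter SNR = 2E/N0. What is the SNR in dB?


SNR_lin = 2 * 3.696e-7 / 6.465e-17 = 1.143e10
SNR_dB = 10*log10(1.143e10) = 100.6 dB

100.6 dB


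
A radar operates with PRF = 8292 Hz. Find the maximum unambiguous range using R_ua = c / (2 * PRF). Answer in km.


R_ua = 3e8 / (2 * 8292) = 18089.7 m = 18.1 km

18.1 km


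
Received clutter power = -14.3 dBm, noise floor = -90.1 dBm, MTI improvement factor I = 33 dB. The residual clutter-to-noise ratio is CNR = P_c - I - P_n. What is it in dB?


CNR = -14.3 - 33 - (-90.1) = 42.8 dB

42.8 dB


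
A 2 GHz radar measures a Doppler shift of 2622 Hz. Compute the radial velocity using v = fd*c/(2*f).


v = 2622 * 3e8 / (2 * 2000000000.0) = 196.7 m/s

196.7 m/s


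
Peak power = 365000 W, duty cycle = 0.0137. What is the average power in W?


P_avg = 365000 * 0.0137 = 5000.5 W

5000.5 W


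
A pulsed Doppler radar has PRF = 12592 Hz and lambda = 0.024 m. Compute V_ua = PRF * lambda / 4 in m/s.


V_ua = 12592 * 0.024 / 4 = 75.6 m/s

75.6 m/s


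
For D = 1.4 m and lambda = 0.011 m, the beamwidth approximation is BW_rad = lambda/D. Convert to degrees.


BW_rad = 0.011 / 1.4 = 0.007857
BW_deg = 0.45 degrees

0.45 degrees


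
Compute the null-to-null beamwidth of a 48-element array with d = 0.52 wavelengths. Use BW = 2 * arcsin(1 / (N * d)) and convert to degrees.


1/(N*d) = 1/(48*0.52) = 0.040064
BW = 2*arcsin(0.040064) = 4.6 degrees

4.6 degrees


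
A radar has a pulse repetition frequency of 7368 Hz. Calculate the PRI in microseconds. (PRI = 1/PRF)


PRI = 1/7368 = 0.000135722 s = 135.7 us

135.7 us


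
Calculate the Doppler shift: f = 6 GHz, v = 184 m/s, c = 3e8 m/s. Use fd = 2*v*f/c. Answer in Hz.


fd = 2 * 184 * 6000000000.0 / 3e8 = 7360.0 Hz

7360.0 Hz


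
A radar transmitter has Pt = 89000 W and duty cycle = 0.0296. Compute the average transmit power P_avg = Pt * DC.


P_avg = 89000 * 0.0296 = 2634.4 W

2634.4 W


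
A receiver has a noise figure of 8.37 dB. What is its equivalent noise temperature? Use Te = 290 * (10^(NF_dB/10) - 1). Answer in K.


NF_lin = 10^(8.37/10) = 6.870684
Te = 290 * (6.870684 - 1) = 1702.5 K

1702.5 K


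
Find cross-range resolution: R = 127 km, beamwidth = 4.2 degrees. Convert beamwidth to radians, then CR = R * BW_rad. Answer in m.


BW_rad = 0.073303829
CR = 127000 * 0.073303829 = 9309.6 m

9309.6 m


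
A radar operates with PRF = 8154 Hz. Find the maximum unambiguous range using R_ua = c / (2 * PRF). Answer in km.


R_ua = 3e8 / (2 * 8154) = 18395.9 m = 18.4 km

18.4 km


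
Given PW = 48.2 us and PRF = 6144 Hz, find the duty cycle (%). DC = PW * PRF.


DC = 48.2e-6 * 6144 * 100 = 29.61%

29.61%


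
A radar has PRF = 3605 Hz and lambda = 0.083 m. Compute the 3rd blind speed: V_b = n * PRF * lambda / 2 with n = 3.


V_blind = 3 * 3605 * 0.083 / 2 = 448.8 m/s

448.8 m/s


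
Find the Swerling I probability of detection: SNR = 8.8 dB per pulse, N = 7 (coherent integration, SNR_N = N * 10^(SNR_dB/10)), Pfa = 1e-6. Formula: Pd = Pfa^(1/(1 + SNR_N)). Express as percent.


SNR_lin = 10^(8.8/10) = 7.58578
SNR_N = 7 * 7.58578 = 53.10046
1/(1 + SNR_N) = 1/54.10046 = 0.0184841
Pd = (1e-6)^0.0184841 = 0.77463
Pd = 77.5%

77.5%


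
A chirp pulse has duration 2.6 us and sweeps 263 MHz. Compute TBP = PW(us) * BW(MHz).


TBP = 2.6 * 263 = 683.8

683.8


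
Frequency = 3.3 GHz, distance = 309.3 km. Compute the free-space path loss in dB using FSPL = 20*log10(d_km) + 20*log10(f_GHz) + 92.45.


20*log10(309.3) = 49.81
20*log10(3.3) = 10.37
FSPL = 152.6 dB

152.6 dB


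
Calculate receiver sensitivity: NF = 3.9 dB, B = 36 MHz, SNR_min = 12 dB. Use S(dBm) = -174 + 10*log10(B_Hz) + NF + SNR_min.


10*log10(36000000.0) = 75.56
S = -174 + 75.56 + 3.9 + 12 = -82.5 dBm

-82.5 dBm


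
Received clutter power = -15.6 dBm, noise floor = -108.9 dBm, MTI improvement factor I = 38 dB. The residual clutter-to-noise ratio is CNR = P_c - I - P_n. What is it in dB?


CNR = -15.6 - 38 - (-108.9) = 55.3 dB

55.3 dB


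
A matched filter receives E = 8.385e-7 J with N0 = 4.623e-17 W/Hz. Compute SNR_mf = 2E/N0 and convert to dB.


SNR_lin = 2 * 8.385e-7 / 4.623e-17 = 3.628e10
SNR_dB = 10*log10(3.628e10) = 105.6 dB

105.6 dB


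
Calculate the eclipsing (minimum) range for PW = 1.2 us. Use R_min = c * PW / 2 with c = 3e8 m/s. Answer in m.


R_min = 3e8 * 1.2e-6 / 2 = 180.0 m

180.0 m


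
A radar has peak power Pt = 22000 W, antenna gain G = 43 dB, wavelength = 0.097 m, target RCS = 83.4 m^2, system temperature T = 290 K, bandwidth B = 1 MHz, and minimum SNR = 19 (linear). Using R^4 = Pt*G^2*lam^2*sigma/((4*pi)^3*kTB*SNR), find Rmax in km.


G_lin = 10^(43/10) = 19952.62315
R^4 = 22000 * 19952.62315^2 * 0.097^2 * 83.4 / ((4*pi)^3 * 1.38e-23 * 290 * 1000000.0 * 19)
R^4 = 4.55483e22 m^4
R_max = (4.55483e22)^(1/4) = 461974.5 m = 462.0 km

462.0 km


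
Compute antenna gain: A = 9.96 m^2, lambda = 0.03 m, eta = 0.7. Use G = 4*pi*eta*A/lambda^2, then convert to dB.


G_linear = 4*pi*0.7*9.96/0.03^2 = 97347.48
G_dB = 10*log10(97347.48) = 49.9 dB

49.9 dB


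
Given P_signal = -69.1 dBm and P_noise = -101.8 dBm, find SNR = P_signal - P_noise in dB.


SNR = -69.1 - (-101.8) = 32.7 dB

32.7 dB


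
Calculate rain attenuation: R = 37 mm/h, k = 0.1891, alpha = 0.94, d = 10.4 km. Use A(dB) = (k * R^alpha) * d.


gamma = 0.1891 * 37^0.94 = 5.633796 dB/km
A = 5.633796 * 10.4 = 58.59 dB

58.59 dB


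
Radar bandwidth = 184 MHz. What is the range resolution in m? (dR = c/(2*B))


dR = 3e8 / (2 * 184000000.0) = 0.82 m

0.82 m


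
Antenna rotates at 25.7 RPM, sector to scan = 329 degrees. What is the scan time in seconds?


t = 329 / (25.7 * 360) * 60 = 2.13 s

2.13 s


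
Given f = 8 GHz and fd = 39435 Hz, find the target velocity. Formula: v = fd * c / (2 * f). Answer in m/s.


v = 39435 * 3e8 / (2 * 8000000000.0) = 739.4 m/s

739.4 m/s


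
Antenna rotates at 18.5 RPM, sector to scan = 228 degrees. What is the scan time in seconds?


t = 228 / (18.5 * 360) * 60 = 2.05 s

2.05 s


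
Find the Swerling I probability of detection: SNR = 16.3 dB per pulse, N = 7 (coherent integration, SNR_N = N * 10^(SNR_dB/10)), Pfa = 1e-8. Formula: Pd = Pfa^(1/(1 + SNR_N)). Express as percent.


SNR_lin = 10^(16.3/10) = 42.65795
SNR_N = 7 * 42.65795 = 298.60565
1/(1 + SNR_N) = 1/299.60565 = 0.0033377
Pd = (1e-8)^0.0033377 = 0.94037
Pd = 94.0%

94.0%


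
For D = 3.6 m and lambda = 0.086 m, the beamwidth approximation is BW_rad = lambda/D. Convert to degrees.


BW_rad = 0.086 / 3.6 = 0.023889
BW_deg = 1.37 degrees

1.37 degrees


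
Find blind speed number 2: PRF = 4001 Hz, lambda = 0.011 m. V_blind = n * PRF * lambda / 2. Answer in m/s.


V_blind = 2 * 4001 * 0.011 / 2 = 44.0 m/s

44.0 m/s


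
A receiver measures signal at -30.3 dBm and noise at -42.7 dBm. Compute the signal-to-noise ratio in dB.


SNR = -30.3 - (-42.7) = 12.4 dB

12.4 dB


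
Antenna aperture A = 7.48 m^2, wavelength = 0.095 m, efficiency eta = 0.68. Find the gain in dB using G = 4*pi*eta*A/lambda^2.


G_linear = 4*pi*0.68*7.48/0.095^2 = 7082.28
G_dB = 10*log10(7082.28) = 38.5 dB

38.5 dB


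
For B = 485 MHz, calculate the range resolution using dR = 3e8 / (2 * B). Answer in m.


dR = 3e8 / (2 * 485000000.0) = 0.31 m

0.31 m


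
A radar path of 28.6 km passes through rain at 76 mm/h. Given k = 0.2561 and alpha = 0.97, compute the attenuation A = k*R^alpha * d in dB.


gamma = 0.2561 * 76^0.97 = 17.092231 dB/km
A = 17.092231 * 28.6 = 488.84 dB

488.84 dB


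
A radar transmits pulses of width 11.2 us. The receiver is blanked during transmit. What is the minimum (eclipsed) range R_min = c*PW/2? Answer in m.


R_min = 3e8 * 11.2e-6 / 2 = 1680.0 m

1680.0 m


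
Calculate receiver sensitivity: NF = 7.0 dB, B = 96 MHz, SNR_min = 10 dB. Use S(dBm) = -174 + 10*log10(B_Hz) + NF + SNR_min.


10*log10(96000000.0) = 79.82
S = -174 + 79.82 + 7.0 + 10 = -77.2 dBm

-77.2 dBm


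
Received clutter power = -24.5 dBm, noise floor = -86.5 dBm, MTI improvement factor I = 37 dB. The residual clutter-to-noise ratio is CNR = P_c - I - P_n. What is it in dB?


CNR = -24.5 - 37 - (-86.5) = 25.0 dB

25.0 dB


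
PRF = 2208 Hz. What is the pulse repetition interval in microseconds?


PRI = 1/2208 = 0.0004528986 s = 452.9 us

452.9 us


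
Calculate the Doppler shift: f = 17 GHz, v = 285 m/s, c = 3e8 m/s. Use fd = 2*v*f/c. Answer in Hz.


fd = 2 * 285 * 17000000000.0 / 3e8 = 32300.0 Hz

32300.0 Hz


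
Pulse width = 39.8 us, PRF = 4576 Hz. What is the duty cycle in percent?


DC = 39.8e-6 * 4576 * 100 = 18.21%

18.21%


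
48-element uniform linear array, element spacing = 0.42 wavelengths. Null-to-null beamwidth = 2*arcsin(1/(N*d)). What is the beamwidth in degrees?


1/(N*d) = 1/(48*0.42) = 0.049603
BW = 2*arcsin(0.049603) = 5.7 degrees

5.7 degrees


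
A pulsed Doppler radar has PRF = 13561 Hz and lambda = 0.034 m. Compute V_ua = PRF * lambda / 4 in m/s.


V_ua = 13561 * 0.034 / 4 = 115.3 m/s

115.3 m/s


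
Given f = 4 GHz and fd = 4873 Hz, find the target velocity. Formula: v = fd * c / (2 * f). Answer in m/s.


v = 4873 * 3e8 / (2 * 4000000000.0) = 182.7 m/s

182.7 m/s


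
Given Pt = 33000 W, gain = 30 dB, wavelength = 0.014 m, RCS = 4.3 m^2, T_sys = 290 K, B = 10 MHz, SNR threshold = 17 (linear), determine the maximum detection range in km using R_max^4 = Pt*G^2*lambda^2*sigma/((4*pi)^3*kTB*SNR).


G_lin = 10^(30/10) = 1000.0
R^4 = 33000 * 1000.0^2 * 0.014^2 * 4.3 / ((4*pi)^3 * 1.38e-23 * 290 * 10000000.0 * 17)
R^4 = 2.06007e16 m^4
R_max = (2.06007e16)^(1/4) = 11980.4 m = 12.0 km

12.0 km


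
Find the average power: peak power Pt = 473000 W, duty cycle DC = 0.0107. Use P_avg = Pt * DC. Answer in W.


P_avg = 473000 * 0.0107 = 5061.1 W

5061.1 W


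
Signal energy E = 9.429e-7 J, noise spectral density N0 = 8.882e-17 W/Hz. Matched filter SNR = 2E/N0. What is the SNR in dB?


SNR_lin = 2 * 9.429e-7 / 8.882e-17 = 2.123e10
SNR_dB = 10*log10(2.123e10) = 103.3 dB

103.3 dB


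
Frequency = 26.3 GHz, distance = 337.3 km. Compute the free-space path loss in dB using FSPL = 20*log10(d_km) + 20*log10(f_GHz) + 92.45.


20*log10(337.3) = 50.56
20*log10(26.3) = 28.4
FSPL = 171.4 dB

171.4 dB


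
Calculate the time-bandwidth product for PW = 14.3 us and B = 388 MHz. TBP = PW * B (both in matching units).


TBP = 14.3 * 388 = 5548.4

5548.4


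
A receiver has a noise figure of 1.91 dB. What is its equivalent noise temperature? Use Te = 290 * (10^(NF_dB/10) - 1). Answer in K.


NF_lin = 10^(1.91/10) = 1.552387
Te = 290 * (1.552387 - 1) = 160.2 K

160.2 K


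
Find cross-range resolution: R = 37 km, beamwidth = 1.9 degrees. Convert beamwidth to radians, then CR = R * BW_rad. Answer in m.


BW_rad = 0.033161256
CR = 37000 * 0.033161256 = 1227.0 m

1227.0 m


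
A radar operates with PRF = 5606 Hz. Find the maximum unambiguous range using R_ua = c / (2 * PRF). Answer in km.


R_ua = 3e8 / (2 * 5606) = 26757.0 m = 26.8 km

26.8 km


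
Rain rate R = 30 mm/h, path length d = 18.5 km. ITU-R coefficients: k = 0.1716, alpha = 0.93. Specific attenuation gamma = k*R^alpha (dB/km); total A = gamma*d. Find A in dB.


gamma = 0.1716 * 30^0.93 = 4.057327 dB/km
A = 4.057327 * 18.5 = 75.06 dB

75.06 dB


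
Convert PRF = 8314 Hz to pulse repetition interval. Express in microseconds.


PRI = 1/8314 = 0.000120279 s = 120.3 us

120.3 us


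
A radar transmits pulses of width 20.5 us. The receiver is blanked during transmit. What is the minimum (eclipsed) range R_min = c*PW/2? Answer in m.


R_min = 3e8 * 20.5e-6 / 2 = 3075.0 m

3075.0 m


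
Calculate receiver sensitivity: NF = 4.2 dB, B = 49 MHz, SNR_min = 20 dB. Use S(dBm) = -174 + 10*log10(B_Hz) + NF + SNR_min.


10*log10(49000000.0) = 76.9
S = -174 + 76.9 + 4.2 + 20 = -72.9 dBm

-72.9 dBm


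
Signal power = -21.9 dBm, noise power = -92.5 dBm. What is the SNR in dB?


SNR = -21.9 - (-92.5) = 70.6 dB

70.6 dB


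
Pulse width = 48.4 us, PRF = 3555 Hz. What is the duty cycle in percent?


DC = 48.4e-6 * 3555 * 100 = 17.21%

17.21%


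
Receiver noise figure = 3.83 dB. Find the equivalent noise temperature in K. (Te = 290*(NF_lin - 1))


NF_lin = 10^(3.83/10) = 2.415461
Te = 290 * (2.415461 - 1) = 410.5 K

410.5 K


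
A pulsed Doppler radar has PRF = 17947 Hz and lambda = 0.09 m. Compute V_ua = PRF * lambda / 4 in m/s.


V_ua = 17947 * 0.09 / 4 = 403.8 m/s

403.8 m/s


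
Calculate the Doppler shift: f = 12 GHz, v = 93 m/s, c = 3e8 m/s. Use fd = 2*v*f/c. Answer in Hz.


fd = 2 * 93 * 12000000000.0 / 3e8 = 7440.0 Hz

7440.0 Hz


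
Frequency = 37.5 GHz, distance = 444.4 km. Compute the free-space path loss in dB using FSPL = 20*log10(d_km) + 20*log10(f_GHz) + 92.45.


20*log10(444.4) = 52.96
20*log10(37.5) = 31.48
FSPL = 176.9 dB

176.9 dB


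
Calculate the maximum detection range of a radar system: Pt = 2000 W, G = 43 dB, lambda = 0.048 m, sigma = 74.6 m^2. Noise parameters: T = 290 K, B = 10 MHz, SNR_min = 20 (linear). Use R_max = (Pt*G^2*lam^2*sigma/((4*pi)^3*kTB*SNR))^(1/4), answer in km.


G_lin = 10^(43/10) = 19952.62315
R^4 = 2000 * 19952.62315^2 * 0.048^2 * 74.6 / ((4*pi)^3 * 1.38e-23 * 290 * 10000000.0 * 20)
R^4 = 8.61618e19 m^4
R_max = (8.61618e19)^(1/4) = 96344.9 m = 96.3 km

96.3 km


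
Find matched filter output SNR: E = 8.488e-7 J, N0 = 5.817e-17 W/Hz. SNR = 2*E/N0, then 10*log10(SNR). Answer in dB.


SNR_lin = 2 * 8.488e-7 / 5.817e-17 = 2.918e10
SNR_dB = 10*log10(2.918e10) = 104.7 dB

104.7 dB


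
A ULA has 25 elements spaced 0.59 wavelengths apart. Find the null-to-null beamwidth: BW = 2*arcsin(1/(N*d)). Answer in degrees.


1/(N*d) = 1/(25*0.59) = 0.067797
BW = 2*arcsin(0.067797) = 7.8 degrees

7.8 degrees


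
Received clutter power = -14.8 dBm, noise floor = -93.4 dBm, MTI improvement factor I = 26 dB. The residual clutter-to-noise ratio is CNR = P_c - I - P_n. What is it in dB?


CNR = -14.8 - 26 - (-93.4) = 52.6 dB

52.6 dB


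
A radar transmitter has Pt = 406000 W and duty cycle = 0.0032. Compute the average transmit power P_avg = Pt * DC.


P_avg = 406000 * 0.0032 = 1299.2 W

1299.2 W


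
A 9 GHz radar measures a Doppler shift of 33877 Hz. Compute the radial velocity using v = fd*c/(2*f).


v = 33877 * 3e8 / (2 * 9000000000.0) = 564.6 m/s

564.6 m/s


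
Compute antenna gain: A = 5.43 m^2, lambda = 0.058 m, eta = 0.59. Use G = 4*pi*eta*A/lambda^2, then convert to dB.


G_linear = 4*pi*0.59*5.43/0.058^2 = 11967.56
G_dB = 10*log10(11967.56) = 40.8 dB

40.8 dB


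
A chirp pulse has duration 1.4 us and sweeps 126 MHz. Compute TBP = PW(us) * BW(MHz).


TBP = 1.4 * 126 = 176.4

176.4


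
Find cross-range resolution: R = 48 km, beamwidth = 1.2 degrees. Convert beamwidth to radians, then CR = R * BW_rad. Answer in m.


BW_rad = 0.020943951
CR = 48000 * 0.020943951 = 1005.3 m

1005.3 m


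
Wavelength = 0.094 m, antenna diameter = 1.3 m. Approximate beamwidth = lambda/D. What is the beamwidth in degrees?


BW_rad = 0.094 / 1.3 = 0.072308
BW_deg = 4.14 degrees

4.14 degrees


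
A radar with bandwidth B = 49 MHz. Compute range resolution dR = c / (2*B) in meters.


dR = 3e8 / (2 * 49000000.0) = 3.06 m

3.06 m


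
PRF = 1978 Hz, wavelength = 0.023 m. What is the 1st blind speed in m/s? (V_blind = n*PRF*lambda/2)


V_blind = 1 * 1978 * 0.023 / 2 = 22.7 m/s

22.7 m/s


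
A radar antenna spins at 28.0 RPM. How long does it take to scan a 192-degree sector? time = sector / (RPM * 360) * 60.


t = 192 / (28.0 * 360) * 60 = 1.14 s

1.14 s


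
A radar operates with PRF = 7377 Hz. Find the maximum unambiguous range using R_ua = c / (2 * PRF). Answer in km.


R_ua = 3e8 / (2 * 7377) = 20333.5 m = 20.3 km

20.3 km


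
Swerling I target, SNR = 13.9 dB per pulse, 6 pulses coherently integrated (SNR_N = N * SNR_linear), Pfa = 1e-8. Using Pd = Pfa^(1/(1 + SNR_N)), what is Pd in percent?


SNR_lin = 10^(13.9/10) = 24.54709
SNR_N = 6 * 24.54709 = 147.28254
1/(1 + SNR_N) = 1/148.28254 = 0.0067439
Pd = (1e-8)^0.0067439 = 0.88318
Pd = 88.3%

88.3%


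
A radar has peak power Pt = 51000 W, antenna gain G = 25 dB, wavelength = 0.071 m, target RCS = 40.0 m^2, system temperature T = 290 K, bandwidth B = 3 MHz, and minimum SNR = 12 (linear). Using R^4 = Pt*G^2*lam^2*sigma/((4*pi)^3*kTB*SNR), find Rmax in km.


G_lin = 10^(25/10) = 316.227766
R^4 = 51000 * 316.227766^2 * 0.071^2 * 40.0 / ((4*pi)^3 * 1.38e-23 * 290 * 3000000.0 * 12)
R^4 = 3.59698e18 m^4
R_max = (3.59698e18)^(1/4) = 43549.6 m = 43.5 km

43.5 km


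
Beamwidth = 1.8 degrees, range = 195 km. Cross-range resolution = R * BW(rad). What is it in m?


BW_rad = 0.031415927
CR = 195000 * 0.031415927 = 6126.1 m

6126.1 m


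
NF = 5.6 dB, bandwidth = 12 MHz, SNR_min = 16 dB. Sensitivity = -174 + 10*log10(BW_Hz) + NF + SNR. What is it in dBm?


10*log10(12000000.0) = 70.79
S = -174 + 70.79 + 5.6 + 16 = -81.6 dBm

-81.6 dBm


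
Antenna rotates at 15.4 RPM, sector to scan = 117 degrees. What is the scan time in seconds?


t = 117 / (15.4 * 360) * 60 = 1.27 s

1.27 s


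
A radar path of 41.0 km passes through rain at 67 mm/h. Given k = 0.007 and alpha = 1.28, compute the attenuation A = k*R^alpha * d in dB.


gamma = 0.007 * 67^1.28 = 1.522207 dB/km
A = 1.522207 * 41.0 = 62.41 dB

62.41 dB


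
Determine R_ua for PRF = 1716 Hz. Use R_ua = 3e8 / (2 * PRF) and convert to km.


R_ua = 3e8 / (2 * 1716) = 87412.6 m = 87.4 km

87.4 km


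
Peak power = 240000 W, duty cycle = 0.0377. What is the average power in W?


P_avg = 240000 * 0.0377 = 9048.0 W

9048.0 W


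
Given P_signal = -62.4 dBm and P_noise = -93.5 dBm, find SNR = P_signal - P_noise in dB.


SNR = -62.4 - (-93.5) = 31.1 dB

31.1 dB


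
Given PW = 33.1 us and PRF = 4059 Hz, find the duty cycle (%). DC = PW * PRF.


DC = 33.1e-6 * 4059 * 100 = 13.44%

13.44%


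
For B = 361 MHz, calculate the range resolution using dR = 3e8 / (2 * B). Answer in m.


dR = 3e8 / (2 * 361000000.0) = 0.42 m

0.42 m


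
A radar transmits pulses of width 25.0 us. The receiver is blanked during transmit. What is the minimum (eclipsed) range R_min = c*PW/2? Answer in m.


R_min = 3e8 * 25.0e-6 / 2 = 3750.0 m

3750.0 m


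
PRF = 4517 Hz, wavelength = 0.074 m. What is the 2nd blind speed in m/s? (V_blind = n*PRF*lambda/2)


V_blind = 2 * 4517 * 0.074 / 2 = 334.3 m/s

334.3 m/s


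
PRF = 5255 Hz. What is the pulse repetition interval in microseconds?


PRI = 1/5255 = 0.000190295 s = 190.3 us

190.3 us


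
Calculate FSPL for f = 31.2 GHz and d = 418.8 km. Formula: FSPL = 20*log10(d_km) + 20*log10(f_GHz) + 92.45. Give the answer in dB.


20*log10(418.8) = 52.44
20*log10(31.2) = 29.88
FSPL = 174.8 dB

174.8 dB


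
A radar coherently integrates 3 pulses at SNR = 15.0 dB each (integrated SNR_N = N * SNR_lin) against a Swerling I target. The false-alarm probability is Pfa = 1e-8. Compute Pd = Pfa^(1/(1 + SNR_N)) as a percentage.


SNR_lin = 10^(15.0/10) = 31.62278
SNR_N = 3 * 31.62278 = 94.86834
1/(1 + SNR_N) = 1/95.86834 = 0.010431
Pd = (1e-8)^0.010431 = 0.82519
Pd = 82.5%

82.5%


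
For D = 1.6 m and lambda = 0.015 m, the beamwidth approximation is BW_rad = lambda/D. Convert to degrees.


BW_rad = 0.015 / 1.6 = 0.009375
BW_deg = 0.54 degrees

0.54 degrees


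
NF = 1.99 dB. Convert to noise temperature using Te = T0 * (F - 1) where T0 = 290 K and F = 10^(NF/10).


NF_lin = 10^(1.99/10) = 1.581248
Te = 290 * (1.581248 - 1) = 168.6 K

168.6 K


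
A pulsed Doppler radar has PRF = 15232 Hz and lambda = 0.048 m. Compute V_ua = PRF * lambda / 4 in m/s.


V_ua = 15232 * 0.048 / 4 = 182.8 m/s

182.8 m/s


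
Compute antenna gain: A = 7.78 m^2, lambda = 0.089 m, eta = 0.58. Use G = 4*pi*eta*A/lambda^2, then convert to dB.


G_linear = 4*pi*0.58*7.78/0.089^2 = 7158.75
G_dB = 10*log10(7158.75) = 38.5 dB

38.5 dB


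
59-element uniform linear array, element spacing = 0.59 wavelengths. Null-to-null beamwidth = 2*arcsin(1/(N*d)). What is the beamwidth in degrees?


1/(N*d) = 1/(59*0.59) = 0.028727
BW = 2*arcsin(0.028727) = 3.3 degrees

3.3 degrees


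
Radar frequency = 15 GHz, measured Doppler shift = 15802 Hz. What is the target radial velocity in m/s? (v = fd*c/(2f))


v = 15802 * 3e8 / (2 * 15000000000.0) = 158.0 m/s

158.0 m/s


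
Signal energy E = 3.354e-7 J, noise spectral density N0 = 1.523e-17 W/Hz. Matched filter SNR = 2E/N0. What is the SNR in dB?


SNR_lin = 2 * 3.354e-7 / 1.523e-17 = 4.404e10
SNR_dB = 10*log10(4.404e10) = 106.4 dB

106.4 dB


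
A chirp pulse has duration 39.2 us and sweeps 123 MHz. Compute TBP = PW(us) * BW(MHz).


TBP = 39.2 * 123 = 4821.6

4821.6


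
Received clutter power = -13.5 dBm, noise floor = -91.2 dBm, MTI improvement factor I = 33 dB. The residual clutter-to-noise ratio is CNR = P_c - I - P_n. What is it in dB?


CNR = -13.5 - 33 - (-91.2) = 44.7 dB

44.7 dB


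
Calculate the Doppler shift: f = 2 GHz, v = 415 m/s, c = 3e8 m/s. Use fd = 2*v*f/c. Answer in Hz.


fd = 2 * 415 * 2000000000.0 / 3e8 = 5533.3 Hz

5533.3 Hz


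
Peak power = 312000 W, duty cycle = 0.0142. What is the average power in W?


P_avg = 312000 * 0.0142 = 4430.4 W

4430.4 W


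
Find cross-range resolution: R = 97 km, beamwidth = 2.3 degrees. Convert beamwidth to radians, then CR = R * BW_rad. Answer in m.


BW_rad = 0.040142573
CR = 97000 * 0.040142573 = 3893.8 m

3893.8 m


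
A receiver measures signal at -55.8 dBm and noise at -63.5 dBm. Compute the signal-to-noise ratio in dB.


SNR = -55.8 - (-63.5) = 7.7 dB

7.7 dB


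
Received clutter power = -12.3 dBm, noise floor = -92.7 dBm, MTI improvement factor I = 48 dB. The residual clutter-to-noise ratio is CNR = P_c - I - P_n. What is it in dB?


CNR = -12.3 - 48 - (-92.7) = 32.4 dB

32.4 dB


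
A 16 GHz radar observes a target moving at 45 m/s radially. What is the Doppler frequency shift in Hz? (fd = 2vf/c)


fd = 2 * 45 * 16000000000.0 / 3e8 = 4800.0 Hz

4800.0 Hz


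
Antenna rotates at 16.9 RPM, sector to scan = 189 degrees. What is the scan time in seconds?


t = 189 / (16.9 * 360) * 60 = 1.86 s

1.86 s


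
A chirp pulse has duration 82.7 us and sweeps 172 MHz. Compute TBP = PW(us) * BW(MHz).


TBP = 82.7 * 172 = 14224.4

14224.4


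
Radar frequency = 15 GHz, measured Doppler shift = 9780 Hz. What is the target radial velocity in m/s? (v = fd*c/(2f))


v = 9780 * 3e8 / (2 * 15000000000.0) = 97.8 m/s

97.8 m/s


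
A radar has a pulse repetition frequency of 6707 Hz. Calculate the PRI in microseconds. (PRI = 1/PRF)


PRI = 1/6707 = 0.000149098 s = 149.1 us

149.1 us


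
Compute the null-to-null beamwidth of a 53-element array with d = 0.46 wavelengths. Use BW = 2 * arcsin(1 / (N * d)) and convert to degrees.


1/(N*d) = 1/(53*0.46) = 0.041017
BW = 2*arcsin(0.041017) = 4.7 degrees

4.7 degrees


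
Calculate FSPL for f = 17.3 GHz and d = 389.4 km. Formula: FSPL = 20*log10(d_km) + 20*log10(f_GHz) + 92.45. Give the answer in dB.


20*log10(389.4) = 51.81
20*log10(17.3) = 24.76
FSPL = 169.0 dB

169.0 dB


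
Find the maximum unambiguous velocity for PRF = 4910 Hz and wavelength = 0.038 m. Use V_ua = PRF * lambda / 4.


V_ua = 4910 * 0.038 / 4 = 46.6 m/s

46.6 m/s


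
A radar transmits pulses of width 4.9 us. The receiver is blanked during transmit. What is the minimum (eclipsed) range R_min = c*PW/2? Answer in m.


R_min = 3e8 * 4.9e-6 / 2 = 735.0 m

735.0 m


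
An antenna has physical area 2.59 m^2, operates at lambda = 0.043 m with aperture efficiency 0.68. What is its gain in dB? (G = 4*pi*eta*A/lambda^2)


G_linear = 4*pi*0.68*2.59/0.043^2 = 11969.65
G_dB = 10*log10(11969.65) = 40.8 dB

40.8 dB


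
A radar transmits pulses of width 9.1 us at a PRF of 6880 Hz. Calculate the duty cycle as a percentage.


DC = 9.1e-6 * 6880 * 100 = 6.26%

6.26%


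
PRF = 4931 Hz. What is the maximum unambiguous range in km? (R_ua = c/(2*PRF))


R_ua = 3e8 / (2 * 4931) = 30419.8 m = 30.4 km

30.4 km


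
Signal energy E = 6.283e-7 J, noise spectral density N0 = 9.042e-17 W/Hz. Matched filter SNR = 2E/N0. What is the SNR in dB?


SNR_lin = 2 * 6.283e-7 / 9.042e-17 = 1.39e10
SNR_dB = 10*log10(1.39e10) = 101.4 dB

101.4 dB


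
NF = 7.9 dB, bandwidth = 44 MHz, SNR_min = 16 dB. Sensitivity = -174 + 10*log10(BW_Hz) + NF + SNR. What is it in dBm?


10*log10(44000000.0) = 76.43
S = -174 + 76.43 + 7.9 + 16 = -73.7 dBm

-73.7 dBm


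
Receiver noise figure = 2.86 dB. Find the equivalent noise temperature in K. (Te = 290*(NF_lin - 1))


NF_lin = 10^(2.86/10) = 1.931968
Te = 290 * (1.931968 - 1) = 270.3 K

270.3 K


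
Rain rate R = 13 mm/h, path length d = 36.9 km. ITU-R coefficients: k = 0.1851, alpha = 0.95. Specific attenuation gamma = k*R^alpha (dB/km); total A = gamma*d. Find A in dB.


gamma = 0.1851 * 13^0.95 = 2.116667 dB/km
A = 2.116667 * 36.9 = 78.11 dB

78.11 dB


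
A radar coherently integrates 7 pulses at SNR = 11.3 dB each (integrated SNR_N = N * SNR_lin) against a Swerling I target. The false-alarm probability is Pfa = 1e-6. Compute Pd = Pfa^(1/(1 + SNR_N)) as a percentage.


SNR_lin = 10^(11.3/10) = 13.48963
SNR_N = 7 * 13.48963 = 94.42741
1/(1 + SNR_N) = 1/95.42741 = 0.0104792
Pd = (1e-6)^0.0104792 = 0.86522
Pd = 86.5%

86.5%


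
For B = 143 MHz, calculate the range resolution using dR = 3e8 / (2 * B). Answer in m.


dR = 3e8 / (2 * 143000000.0) = 1.05 m

1.05 m


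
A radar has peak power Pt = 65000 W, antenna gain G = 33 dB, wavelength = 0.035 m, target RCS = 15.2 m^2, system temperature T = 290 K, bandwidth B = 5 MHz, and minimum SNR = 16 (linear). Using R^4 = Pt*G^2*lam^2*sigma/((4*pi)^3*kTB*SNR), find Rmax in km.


G_lin = 10^(33/10) = 1995.262315
R^4 = 65000 * 1995.262315^2 * 0.035^2 * 15.2 / ((4*pi)^3 * 1.38e-23 * 290 * 5000000.0 * 16)
R^4 = 7.58397e18 m^4
R_max = (7.58397e18)^(1/4) = 52477.6 m = 52.5 km

52.5 km


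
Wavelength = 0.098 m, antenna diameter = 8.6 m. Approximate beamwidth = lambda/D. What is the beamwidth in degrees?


BW_rad = 0.098 / 8.6 = 0.011395
BW_deg = 0.65 degrees

0.65 degrees


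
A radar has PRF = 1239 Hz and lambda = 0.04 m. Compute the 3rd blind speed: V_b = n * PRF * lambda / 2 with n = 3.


V_blind = 3 * 1239 * 0.04 / 2 = 74.3 m/s

74.3 m/s


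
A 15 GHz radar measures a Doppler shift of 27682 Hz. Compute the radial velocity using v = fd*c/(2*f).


v = 27682 * 3e8 / (2 * 15000000000.0) = 276.8 m/s

276.8 m/s


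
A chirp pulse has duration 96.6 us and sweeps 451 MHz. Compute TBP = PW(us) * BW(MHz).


TBP = 96.6 * 451 = 43566.6

43566.6


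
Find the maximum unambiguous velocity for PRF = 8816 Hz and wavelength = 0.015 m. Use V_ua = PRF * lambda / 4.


V_ua = 8816 * 0.015 / 4 = 33.1 m/s

33.1 m/s


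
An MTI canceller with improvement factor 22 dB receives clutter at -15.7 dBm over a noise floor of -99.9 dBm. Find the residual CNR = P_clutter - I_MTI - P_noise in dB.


CNR = -15.7 - 22 - (-99.9) = 62.2 dB

62.2 dB


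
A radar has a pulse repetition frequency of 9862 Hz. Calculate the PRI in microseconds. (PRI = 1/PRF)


PRI = 1/9862 = 0.0001013993 s = 101.4 us

101.4 us


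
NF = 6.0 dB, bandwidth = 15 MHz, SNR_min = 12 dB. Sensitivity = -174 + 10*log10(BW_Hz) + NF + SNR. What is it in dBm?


10*log10(15000000.0) = 71.76
S = -174 + 71.76 + 6.0 + 12 = -84.2 dBm

-84.2 dBm


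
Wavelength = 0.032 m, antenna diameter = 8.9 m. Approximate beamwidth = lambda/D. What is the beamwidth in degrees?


BW_rad = 0.032 / 8.9 = 0.003596
BW_deg = 0.21 degrees

0.21 degrees


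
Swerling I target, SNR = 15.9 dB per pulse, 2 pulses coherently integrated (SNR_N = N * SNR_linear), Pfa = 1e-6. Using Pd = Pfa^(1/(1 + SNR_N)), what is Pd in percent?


SNR_lin = 10^(15.9/10) = 38.90451
SNR_N = 2 * 38.90451 = 77.80902
1/(1 + SNR_N) = 1/78.80902 = 0.0126889
Pd = (1e-6)^0.0126889 = 0.8392
Pd = 83.9%

83.9%


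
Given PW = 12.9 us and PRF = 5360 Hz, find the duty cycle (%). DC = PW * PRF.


DC = 12.9e-6 * 5360 * 100 = 6.91%

6.91%


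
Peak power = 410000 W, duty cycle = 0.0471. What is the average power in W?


P_avg = 410000 * 0.0471 = 19311.0 W

19311.0 W


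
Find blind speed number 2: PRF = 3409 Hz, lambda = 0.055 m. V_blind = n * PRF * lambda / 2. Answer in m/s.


V_blind = 2 * 3409 * 0.055 / 2 = 187.5 m/s

187.5 m/s


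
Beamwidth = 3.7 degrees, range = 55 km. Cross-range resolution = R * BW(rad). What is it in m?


BW_rad = 0.064577182
CR = 55000 * 0.064577182 = 3551.7 m

3551.7 m


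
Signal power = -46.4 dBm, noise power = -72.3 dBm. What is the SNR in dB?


SNR = -46.4 - (-72.3) = 25.9 dB

25.9 dB


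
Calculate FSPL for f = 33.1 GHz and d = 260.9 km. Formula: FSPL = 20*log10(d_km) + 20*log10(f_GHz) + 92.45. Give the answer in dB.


20*log10(260.9) = 48.33
20*log10(33.1) = 30.4
FSPL = 171.2 dB

171.2 dB


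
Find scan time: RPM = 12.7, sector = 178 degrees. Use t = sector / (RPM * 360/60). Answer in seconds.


t = 178 / (12.7 * 360) * 60 = 2.34 s

2.34 s


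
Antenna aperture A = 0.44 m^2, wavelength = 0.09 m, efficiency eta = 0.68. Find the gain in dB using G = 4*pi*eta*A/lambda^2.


G_linear = 4*pi*0.68*0.44/0.09^2 = 464.18
G_dB = 10*log10(464.18) = 26.7 dB

26.7 dB


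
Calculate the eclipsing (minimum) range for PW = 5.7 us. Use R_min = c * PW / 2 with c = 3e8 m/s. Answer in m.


R_min = 3e8 * 5.7e-6 / 2 = 855.0 m

855.0 m


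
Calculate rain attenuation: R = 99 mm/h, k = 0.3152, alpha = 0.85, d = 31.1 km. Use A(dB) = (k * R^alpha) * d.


gamma = 0.3152 * 99^0.85 = 15.663042 dB/km
A = 15.663042 * 31.1 = 487.12 dB

487.12 dB


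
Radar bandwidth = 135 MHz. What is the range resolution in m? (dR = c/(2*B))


dR = 3e8 / (2 * 135000000.0) = 1.11 m

1.11 m


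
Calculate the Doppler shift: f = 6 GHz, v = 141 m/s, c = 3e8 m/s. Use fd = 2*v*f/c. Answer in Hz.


fd = 2 * 141 * 6000000000.0 / 3e8 = 5640.0 Hz

5640.0 Hz


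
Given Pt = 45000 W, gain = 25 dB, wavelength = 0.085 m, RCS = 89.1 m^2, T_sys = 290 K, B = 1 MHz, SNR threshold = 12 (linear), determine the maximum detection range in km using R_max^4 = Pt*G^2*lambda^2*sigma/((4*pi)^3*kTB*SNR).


G_lin = 10^(25/10) = 316.227766
R^4 = 45000 * 316.227766^2 * 0.085^2 * 89.1 / ((4*pi)^3 * 1.38e-23 * 290 * 1000000.0 * 12)
R^4 = 3.03977e19 m^4
R_max = (3.03977e19)^(1/4) = 74252.3 m = 74.3 km

74.3 km


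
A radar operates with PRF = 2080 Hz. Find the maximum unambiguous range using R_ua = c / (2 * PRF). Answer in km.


R_ua = 3e8 / (2 * 2080) = 72115.4 m = 72.1 km

72.1 km


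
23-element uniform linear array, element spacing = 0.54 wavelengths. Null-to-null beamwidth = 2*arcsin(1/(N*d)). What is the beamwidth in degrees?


1/(N*d) = 1/(23*0.54) = 0.080515
BW = 2*arcsin(0.080515) = 9.2 degrees

9.2 degrees


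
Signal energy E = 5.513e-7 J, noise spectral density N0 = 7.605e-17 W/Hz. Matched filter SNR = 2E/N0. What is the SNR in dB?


SNR_lin = 2 * 5.513e-7 / 7.605e-17 = 1.45e10
SNR_dB = 10*log10(1.45e10) = 101.6 dB

101.6 dB


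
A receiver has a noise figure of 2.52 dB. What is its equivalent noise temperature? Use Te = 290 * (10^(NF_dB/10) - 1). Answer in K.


NF_lin = 10^(2.52/10) = 1.786488
Te = 290 * (1.786488 - 1) = 228.1 K

228.1 K


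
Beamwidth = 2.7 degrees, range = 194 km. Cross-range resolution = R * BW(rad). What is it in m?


BW_rad = 0.04712389
CR = 194000 * 0.04712389 = 9142.0 m

9142.0 m


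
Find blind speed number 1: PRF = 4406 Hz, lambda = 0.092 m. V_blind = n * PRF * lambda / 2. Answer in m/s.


V_blind = 1 * 4406 * 0.092 / 2 = 202.7 m/s

202.7 m/s


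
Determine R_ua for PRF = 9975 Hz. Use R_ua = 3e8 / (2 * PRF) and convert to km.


R_ua = 3e8 / (2 * 9975) = 15037.6 m = 15.0 km

15.0 km


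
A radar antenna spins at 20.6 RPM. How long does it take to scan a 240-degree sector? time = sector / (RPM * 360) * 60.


t = 240 / (20.6 * 360) * 60 = 1.94 s

1.94 s


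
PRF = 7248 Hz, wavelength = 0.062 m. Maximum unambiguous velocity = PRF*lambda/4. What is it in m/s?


V_ua = 7248 * 0.062 / 4 = 112.3 m/s

112.3 m/s


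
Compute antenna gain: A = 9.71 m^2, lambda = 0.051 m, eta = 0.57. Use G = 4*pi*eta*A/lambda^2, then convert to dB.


G_linear = 4*pi*0.57*9.71/0.051^2 = 26740.14
G_dB = 10*log10(26740.14) = 44.3 dB

44.3 dB


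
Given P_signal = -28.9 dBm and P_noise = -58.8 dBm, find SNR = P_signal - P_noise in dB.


SNR = -28.9 - (-58.8) = 29.9 dB

29.9 dB


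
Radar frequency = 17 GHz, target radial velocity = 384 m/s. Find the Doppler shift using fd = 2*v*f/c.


fd = 2 * 384 * 17000000000.0 / 3e8 = 43520.0 Hz

43520.0 Hz


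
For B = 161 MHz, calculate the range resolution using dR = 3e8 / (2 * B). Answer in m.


dR = 3e8 / (2 * 161000000.0) = 0.93 m

0.93 m


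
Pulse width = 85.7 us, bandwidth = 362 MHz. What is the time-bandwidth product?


TBP = 85.7 * 362 = 31023.4

31023.4


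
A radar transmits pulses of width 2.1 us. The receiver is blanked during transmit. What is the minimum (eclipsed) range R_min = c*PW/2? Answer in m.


R_min = 3e8 * 2.1e-6 / 2 = 315.0 m

315.0 m


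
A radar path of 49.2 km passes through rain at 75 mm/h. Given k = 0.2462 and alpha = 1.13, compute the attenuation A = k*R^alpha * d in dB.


gamma = 0.2462 * 75^1.13 = 32.36736 dB/km
A = 32.36736 * 49.2 = 1592.47 dB

1592.47 dB


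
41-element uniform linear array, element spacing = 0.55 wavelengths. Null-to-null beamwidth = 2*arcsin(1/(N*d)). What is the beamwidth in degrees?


1/(N*d) = 1/(41*0.55) = 0.044346
BW = 2*arcsin(0.044346) = 5.1 degrees

5.1 degrees


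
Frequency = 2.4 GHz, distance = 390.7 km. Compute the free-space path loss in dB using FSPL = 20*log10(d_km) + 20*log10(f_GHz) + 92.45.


20*log10(390.7) = 51.84
20*log10(2.4) = 7.6
FSPL = 151.9 dB

151.9 dB


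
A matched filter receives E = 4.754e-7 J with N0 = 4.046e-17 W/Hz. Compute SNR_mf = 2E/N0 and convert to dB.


SNR_lin = 2 * 4.754e-7 / 4.046e-17 = 2.35e10
SNR_dB = 10*log10(2.35e10) = 103.7 dB

103.7 dB


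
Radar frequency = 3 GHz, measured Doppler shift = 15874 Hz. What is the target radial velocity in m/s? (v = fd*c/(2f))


v = 15874 * 3e8 / (2 * 3000000000.0) = 793.7 m/s

793.7 m/s


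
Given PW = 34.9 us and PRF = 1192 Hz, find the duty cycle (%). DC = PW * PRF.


DC = 34.9e-6 * 1192 * 100 = 4.16%

4.16%


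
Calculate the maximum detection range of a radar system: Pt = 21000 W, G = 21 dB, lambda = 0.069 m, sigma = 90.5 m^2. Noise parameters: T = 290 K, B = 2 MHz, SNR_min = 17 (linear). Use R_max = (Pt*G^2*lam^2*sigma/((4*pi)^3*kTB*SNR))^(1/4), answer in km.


G_lin = 10^(21/10) = 125.892541
R^4 = 21000 * 125.892541^2 * 0.069^2 * 90.5 / ((4*pi)^3 * 1.38e-23 * 290 * 2000000.0 * 17)
R^4 = 5.31105e17 m^4
R_max = (5.31105e17)^(1/4) = 26995.7 m = 27.0 km

27.0 km


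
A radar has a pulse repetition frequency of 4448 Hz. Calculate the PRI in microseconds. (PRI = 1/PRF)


PRI = 1/4448 = 0.0002248201 s = 224.8 us

224.8 us


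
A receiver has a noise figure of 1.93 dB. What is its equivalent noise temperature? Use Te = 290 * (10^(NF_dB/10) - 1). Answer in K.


NF_lin = 10^(1.93/10) = 1.559553
Te = 290 * (1.559553 - 1) = 162.3 K

162.3 K
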